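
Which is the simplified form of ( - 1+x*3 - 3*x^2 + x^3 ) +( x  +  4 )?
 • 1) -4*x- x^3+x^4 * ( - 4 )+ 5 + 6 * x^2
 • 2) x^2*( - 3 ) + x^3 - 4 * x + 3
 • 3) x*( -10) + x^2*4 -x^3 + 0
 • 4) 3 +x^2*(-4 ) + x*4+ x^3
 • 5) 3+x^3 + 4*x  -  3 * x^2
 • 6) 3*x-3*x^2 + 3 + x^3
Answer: 5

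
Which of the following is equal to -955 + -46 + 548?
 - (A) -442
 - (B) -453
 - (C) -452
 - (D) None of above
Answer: B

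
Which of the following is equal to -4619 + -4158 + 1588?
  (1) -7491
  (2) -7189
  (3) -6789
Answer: 2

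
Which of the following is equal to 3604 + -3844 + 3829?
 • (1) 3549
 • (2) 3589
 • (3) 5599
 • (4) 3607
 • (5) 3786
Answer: 2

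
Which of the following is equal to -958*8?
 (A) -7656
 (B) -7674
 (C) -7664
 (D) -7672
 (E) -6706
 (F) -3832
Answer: C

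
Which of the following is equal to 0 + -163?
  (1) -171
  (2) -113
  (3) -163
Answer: 3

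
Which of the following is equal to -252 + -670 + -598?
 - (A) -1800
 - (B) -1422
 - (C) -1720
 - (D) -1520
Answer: D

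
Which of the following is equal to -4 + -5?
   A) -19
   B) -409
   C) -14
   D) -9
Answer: D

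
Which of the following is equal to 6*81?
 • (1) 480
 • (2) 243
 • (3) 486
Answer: 3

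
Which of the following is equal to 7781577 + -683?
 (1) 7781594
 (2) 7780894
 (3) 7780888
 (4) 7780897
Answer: 2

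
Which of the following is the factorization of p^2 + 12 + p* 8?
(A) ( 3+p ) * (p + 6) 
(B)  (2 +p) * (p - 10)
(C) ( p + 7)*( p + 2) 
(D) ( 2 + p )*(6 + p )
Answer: D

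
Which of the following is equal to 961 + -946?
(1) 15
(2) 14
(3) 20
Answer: 1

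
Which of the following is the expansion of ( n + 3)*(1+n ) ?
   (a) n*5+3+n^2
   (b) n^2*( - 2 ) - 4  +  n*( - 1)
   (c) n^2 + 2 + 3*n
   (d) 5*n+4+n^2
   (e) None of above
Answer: e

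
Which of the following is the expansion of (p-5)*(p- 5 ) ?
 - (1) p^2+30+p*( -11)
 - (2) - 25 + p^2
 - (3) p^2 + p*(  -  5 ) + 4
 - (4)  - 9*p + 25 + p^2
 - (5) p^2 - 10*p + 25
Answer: 5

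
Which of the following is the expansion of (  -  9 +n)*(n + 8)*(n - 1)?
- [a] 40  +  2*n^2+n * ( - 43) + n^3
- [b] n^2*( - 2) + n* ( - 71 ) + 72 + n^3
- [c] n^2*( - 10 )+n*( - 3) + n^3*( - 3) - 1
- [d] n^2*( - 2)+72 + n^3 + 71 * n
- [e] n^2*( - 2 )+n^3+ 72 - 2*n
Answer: b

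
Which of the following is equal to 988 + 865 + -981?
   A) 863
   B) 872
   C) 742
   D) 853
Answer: B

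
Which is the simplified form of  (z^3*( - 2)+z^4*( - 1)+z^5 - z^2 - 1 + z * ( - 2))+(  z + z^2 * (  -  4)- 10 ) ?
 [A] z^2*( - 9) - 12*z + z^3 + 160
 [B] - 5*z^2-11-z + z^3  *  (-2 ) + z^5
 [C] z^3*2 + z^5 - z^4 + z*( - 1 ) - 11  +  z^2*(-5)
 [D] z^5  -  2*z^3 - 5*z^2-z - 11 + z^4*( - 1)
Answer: D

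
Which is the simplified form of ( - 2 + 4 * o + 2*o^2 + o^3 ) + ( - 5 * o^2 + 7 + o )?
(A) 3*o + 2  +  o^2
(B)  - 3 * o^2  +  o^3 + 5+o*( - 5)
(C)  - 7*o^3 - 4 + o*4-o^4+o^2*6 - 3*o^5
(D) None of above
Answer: D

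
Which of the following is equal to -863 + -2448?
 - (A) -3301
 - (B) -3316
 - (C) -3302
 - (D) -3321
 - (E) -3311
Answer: E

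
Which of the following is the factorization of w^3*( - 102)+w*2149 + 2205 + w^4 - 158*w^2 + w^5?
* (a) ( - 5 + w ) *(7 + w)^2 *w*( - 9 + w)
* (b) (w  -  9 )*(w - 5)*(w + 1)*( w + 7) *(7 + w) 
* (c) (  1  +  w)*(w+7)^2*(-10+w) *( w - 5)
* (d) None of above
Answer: b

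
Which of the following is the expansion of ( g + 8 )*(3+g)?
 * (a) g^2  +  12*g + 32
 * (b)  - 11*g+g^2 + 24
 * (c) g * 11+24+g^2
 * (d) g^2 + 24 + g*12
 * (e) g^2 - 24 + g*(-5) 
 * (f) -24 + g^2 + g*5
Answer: c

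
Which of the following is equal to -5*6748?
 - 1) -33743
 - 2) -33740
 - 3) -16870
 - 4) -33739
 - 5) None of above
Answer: 2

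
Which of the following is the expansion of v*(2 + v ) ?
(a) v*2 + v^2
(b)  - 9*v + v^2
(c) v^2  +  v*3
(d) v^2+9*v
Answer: a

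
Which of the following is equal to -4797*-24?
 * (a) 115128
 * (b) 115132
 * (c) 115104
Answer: a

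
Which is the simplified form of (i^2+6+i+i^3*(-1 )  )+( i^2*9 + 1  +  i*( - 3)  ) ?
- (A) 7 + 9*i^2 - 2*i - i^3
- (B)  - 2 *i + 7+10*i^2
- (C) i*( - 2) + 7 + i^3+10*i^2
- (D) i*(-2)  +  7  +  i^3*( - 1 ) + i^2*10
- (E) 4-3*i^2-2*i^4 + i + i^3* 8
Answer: D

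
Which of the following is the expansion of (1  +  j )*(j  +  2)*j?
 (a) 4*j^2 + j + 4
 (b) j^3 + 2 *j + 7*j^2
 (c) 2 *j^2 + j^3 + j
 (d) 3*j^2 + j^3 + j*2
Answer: d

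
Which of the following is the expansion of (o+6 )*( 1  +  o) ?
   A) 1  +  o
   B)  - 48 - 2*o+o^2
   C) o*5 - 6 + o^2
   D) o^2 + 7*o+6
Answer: D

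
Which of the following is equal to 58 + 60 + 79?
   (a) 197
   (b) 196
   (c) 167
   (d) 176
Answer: a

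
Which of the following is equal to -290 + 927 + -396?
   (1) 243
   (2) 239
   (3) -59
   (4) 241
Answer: 4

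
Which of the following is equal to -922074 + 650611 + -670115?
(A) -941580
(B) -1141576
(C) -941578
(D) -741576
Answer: C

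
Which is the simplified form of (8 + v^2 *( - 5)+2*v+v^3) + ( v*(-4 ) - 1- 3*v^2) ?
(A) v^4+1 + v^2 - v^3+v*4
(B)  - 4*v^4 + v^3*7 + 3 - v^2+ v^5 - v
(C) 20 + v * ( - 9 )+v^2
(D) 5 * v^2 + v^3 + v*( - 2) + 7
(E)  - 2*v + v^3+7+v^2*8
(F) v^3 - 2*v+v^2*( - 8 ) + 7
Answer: F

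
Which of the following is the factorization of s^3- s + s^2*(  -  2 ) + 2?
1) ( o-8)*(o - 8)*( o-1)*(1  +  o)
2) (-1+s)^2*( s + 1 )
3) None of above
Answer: 3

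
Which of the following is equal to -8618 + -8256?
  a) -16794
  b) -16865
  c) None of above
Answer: c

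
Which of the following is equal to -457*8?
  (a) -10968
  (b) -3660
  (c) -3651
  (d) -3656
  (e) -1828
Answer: d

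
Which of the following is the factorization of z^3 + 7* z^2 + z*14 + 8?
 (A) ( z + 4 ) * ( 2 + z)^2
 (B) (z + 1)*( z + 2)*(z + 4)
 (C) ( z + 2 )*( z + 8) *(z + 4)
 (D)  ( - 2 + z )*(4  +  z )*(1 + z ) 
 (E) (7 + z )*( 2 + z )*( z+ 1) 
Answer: B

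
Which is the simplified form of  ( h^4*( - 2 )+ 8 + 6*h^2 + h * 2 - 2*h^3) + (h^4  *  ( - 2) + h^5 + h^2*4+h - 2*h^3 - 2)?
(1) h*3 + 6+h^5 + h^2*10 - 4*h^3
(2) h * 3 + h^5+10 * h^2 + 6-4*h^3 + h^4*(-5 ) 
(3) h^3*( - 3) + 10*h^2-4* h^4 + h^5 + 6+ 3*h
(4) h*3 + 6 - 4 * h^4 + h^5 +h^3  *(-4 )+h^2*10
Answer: 4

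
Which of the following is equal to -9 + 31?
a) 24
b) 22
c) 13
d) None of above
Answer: b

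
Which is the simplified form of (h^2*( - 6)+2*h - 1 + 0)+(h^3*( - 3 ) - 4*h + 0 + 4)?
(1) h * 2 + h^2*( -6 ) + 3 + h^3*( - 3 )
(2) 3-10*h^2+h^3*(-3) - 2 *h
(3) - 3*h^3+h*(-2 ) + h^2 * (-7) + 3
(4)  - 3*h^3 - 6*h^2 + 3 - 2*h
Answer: 4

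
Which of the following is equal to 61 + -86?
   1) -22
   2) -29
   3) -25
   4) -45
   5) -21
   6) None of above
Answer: 3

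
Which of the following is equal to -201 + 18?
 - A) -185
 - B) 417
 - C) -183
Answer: C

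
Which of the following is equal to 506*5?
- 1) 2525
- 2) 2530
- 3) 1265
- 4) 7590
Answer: 2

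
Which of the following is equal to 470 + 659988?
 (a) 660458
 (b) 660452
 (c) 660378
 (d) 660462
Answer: a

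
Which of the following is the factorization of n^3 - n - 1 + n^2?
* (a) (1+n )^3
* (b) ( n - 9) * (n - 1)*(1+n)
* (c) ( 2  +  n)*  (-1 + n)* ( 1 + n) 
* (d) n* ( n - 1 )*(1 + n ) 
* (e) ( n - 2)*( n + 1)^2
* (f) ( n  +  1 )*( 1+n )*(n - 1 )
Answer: f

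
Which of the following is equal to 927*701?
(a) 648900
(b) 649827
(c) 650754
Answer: b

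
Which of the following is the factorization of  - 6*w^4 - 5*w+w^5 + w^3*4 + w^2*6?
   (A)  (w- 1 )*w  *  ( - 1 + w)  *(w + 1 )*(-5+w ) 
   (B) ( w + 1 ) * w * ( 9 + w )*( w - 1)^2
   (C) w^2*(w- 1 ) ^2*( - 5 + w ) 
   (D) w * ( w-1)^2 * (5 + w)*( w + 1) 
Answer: A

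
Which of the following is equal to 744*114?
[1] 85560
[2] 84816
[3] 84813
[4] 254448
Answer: 2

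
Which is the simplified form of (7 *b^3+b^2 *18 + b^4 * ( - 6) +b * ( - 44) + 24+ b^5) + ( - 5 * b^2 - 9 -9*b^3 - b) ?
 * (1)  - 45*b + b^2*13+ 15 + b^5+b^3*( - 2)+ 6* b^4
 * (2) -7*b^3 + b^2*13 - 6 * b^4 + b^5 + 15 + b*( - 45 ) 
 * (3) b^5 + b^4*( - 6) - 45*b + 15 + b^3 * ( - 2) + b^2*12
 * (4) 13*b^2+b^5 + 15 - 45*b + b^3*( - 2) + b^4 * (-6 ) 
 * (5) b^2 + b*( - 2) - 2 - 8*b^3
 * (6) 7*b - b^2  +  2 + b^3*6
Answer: 4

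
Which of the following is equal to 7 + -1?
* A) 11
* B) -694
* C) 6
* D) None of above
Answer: C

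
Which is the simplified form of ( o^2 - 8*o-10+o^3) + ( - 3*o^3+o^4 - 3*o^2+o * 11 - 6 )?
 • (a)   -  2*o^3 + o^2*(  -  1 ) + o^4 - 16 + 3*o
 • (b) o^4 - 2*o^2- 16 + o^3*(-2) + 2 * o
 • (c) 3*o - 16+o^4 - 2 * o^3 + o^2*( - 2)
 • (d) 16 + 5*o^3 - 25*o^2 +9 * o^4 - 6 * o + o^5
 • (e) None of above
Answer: c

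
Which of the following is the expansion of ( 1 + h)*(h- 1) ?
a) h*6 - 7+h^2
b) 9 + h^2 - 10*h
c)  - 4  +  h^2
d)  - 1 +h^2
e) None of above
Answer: d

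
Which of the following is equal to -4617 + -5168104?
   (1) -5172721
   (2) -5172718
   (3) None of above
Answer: 1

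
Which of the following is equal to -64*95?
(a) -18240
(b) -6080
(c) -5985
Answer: b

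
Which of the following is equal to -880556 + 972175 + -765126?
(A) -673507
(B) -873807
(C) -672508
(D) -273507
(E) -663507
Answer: A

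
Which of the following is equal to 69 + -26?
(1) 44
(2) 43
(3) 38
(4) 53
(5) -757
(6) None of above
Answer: 2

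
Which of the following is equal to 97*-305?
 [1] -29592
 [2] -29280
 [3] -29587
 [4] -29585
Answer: 4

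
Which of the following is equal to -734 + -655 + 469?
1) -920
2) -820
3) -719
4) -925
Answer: 1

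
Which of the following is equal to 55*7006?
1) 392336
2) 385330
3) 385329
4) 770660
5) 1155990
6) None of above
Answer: 2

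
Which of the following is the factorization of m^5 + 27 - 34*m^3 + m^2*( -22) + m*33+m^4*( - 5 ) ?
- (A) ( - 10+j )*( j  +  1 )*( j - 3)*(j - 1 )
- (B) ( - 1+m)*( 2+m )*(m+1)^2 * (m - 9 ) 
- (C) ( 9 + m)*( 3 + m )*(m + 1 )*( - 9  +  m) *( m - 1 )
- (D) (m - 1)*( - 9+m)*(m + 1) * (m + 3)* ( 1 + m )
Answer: D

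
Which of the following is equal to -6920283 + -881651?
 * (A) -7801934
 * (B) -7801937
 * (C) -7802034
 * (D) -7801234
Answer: A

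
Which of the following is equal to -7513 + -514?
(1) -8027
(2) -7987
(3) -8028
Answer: 1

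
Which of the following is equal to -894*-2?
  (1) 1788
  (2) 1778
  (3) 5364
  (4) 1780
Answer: 1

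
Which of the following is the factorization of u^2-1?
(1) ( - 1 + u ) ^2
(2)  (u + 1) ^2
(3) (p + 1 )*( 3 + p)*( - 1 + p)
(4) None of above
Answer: 4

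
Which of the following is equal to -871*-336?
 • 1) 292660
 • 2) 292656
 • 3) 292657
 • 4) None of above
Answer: 2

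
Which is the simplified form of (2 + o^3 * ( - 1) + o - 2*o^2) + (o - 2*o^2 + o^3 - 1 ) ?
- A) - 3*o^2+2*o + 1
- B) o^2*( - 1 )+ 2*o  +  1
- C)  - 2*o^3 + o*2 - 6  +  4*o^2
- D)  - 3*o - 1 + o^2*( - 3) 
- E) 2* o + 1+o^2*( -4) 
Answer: E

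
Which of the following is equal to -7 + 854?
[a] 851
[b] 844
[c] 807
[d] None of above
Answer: d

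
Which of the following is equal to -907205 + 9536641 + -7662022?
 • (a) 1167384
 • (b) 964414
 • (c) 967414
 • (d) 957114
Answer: c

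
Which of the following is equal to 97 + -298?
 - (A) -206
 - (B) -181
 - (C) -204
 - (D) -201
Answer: D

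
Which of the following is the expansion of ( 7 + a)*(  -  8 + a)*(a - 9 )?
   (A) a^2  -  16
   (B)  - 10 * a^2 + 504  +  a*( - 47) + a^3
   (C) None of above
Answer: B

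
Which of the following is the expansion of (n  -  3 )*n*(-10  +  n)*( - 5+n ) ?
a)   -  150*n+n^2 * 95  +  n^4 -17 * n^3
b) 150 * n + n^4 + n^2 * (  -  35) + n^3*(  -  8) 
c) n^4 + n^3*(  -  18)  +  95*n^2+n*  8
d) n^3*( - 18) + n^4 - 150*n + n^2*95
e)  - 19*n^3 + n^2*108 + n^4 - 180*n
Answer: d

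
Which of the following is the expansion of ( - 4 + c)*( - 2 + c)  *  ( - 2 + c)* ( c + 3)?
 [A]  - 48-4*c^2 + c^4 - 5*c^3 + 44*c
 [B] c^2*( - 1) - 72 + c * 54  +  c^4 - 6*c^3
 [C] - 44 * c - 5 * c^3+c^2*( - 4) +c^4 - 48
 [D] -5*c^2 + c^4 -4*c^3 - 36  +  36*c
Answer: A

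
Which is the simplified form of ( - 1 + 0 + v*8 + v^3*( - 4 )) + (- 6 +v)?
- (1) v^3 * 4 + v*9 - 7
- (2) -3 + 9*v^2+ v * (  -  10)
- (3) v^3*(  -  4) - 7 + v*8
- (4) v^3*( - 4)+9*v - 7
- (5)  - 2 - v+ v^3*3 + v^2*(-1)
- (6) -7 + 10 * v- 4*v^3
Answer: 4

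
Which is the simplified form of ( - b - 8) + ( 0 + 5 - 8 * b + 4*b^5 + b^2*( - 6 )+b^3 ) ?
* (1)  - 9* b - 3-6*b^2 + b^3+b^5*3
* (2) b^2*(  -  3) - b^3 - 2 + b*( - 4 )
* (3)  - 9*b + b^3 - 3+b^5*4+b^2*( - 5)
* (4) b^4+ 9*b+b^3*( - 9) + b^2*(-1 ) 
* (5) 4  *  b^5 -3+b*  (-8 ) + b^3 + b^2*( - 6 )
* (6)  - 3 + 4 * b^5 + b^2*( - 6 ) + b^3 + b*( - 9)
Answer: 6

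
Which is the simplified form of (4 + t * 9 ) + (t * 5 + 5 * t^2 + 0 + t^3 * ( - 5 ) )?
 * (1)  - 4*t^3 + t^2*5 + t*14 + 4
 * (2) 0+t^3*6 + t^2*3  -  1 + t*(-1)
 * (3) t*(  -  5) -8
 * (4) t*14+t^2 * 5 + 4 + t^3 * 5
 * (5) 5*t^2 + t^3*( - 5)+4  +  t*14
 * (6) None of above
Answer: 5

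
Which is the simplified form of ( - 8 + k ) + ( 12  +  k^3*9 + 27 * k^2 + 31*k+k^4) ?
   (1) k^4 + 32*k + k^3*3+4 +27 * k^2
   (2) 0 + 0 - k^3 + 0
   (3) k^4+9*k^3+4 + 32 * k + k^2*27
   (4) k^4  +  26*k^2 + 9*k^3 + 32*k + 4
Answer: 3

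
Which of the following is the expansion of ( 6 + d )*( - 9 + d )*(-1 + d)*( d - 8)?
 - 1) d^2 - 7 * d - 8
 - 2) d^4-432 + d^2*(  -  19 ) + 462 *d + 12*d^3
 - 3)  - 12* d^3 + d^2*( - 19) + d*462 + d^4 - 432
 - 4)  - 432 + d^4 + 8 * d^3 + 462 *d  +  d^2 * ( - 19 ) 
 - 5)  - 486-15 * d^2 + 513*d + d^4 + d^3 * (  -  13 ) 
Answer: 3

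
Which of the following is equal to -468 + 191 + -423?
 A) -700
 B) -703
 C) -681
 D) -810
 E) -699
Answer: A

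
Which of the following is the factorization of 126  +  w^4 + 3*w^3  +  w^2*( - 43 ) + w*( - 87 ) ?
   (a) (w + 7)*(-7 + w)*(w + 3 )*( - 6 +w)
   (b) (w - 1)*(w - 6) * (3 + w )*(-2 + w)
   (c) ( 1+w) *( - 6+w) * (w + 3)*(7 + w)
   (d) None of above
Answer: d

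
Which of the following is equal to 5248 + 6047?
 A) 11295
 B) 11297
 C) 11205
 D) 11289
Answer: A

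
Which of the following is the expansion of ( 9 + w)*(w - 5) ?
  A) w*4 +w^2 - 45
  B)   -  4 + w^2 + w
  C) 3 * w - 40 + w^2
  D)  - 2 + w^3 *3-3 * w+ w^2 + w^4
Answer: A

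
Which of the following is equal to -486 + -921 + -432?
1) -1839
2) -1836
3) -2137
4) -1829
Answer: 1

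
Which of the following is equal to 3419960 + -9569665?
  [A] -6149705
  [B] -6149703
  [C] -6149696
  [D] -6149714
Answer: A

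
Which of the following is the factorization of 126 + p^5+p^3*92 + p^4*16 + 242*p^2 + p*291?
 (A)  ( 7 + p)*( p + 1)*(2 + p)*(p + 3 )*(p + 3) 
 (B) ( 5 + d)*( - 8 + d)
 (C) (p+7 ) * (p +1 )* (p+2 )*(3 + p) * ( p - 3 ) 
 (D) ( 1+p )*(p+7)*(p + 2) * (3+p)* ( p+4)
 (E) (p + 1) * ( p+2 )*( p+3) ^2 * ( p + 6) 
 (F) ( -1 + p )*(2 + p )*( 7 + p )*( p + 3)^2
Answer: A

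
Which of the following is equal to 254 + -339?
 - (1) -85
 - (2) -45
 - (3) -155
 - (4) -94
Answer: 1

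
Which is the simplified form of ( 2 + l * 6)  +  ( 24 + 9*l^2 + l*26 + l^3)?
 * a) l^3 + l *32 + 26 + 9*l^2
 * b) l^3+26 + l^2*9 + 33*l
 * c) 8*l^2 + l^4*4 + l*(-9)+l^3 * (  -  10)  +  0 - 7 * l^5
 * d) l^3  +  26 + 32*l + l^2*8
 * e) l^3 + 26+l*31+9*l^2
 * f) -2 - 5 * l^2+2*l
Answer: a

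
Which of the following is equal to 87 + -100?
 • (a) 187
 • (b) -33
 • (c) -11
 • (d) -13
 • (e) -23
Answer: d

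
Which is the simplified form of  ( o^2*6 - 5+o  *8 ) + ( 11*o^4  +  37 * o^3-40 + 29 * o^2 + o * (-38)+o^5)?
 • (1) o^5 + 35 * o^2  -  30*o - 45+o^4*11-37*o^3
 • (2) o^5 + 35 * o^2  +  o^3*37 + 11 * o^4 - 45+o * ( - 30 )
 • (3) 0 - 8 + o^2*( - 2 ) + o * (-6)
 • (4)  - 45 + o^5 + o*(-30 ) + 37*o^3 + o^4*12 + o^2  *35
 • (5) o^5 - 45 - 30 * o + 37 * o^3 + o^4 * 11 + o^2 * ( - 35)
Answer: 2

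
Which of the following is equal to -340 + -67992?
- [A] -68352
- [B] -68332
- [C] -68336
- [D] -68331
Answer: B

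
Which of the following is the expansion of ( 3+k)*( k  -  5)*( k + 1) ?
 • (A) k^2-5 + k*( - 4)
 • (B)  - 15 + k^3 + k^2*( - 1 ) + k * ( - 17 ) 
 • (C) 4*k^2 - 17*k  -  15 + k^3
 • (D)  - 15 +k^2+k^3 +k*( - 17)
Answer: B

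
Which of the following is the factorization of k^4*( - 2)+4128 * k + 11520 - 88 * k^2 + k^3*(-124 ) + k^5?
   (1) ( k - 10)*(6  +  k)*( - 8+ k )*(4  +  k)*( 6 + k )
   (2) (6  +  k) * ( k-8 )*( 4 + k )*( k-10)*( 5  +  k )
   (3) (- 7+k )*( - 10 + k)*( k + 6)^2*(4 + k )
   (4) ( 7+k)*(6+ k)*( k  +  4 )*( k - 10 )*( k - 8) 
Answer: 1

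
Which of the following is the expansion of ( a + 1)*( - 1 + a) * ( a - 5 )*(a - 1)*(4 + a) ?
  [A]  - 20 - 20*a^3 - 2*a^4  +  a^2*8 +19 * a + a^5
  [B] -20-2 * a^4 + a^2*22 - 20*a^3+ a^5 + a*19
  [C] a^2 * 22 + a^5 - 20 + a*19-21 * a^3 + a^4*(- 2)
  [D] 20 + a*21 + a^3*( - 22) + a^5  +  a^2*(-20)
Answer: B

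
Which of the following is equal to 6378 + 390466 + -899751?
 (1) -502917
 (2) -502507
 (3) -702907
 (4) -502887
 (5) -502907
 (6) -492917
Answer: 5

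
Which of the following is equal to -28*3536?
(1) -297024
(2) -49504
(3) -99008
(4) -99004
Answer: 3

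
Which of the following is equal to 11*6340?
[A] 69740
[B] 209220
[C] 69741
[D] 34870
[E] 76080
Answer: A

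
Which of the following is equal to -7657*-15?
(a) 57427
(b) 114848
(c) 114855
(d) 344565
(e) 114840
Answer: c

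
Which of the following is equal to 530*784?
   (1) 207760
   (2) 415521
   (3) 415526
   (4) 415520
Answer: 4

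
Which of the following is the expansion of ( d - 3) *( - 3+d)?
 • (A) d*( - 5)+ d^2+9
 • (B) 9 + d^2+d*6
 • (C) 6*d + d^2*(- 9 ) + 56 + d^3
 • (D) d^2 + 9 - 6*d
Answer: D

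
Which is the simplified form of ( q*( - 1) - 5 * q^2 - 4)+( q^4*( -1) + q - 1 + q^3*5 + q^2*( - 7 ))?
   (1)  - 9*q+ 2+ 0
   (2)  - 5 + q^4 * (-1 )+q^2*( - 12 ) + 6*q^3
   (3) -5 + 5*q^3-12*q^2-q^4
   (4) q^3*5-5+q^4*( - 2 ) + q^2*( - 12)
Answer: 3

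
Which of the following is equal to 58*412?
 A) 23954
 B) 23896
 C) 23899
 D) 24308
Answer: B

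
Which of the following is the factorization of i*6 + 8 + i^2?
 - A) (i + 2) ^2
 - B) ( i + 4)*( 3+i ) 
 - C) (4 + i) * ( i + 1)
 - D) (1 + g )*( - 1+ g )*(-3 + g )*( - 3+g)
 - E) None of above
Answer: E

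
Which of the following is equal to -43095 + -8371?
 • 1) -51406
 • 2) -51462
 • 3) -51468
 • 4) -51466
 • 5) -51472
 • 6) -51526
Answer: 4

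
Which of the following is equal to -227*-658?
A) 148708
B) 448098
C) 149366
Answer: C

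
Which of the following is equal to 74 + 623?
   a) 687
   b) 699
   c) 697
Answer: c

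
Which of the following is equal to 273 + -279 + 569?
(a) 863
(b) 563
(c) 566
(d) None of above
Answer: b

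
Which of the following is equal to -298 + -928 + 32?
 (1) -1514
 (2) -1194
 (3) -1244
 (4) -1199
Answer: 2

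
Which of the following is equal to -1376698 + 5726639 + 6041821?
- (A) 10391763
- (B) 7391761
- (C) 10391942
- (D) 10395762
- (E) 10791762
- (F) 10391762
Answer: F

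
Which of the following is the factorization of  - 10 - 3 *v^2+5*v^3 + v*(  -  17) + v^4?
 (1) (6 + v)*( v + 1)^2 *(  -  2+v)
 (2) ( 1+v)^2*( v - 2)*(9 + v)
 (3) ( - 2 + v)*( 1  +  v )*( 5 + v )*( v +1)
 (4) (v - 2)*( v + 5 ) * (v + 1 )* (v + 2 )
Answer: 3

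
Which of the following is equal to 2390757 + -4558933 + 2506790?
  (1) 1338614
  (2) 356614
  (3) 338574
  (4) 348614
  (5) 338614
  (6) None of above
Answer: 5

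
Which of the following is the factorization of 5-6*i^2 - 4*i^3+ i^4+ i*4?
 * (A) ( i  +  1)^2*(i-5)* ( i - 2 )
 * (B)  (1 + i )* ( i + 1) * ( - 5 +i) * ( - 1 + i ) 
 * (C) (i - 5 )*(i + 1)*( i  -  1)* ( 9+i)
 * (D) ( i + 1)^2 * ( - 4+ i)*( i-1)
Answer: B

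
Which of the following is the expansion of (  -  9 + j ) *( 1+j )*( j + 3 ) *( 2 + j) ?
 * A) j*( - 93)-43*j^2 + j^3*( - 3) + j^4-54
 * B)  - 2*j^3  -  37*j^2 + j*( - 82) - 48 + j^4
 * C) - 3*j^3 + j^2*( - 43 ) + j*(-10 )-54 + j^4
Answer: A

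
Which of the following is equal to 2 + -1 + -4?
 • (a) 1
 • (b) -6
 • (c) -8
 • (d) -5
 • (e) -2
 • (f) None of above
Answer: f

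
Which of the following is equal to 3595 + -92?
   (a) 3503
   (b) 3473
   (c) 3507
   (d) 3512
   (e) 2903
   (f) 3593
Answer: a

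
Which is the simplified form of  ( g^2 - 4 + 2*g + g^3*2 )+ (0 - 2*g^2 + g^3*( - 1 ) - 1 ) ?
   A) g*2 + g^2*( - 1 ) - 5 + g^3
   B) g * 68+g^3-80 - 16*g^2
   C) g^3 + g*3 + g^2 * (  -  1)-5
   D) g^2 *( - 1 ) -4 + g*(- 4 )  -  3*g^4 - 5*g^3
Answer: A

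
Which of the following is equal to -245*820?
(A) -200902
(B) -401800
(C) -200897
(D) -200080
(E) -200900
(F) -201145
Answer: E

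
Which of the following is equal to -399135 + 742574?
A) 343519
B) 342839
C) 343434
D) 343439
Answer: D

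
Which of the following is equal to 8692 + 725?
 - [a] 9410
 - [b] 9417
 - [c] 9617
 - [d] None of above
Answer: b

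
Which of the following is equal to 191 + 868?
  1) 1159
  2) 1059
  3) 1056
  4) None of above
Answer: 2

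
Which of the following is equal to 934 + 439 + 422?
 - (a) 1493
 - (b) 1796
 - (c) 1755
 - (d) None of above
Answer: d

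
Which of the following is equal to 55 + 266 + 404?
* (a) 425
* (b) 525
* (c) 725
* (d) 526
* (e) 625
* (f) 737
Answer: c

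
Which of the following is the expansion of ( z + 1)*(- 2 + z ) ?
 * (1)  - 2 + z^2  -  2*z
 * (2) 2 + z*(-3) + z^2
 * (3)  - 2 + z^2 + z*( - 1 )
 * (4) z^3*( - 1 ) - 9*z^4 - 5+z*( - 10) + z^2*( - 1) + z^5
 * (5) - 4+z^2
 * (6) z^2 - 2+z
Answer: 3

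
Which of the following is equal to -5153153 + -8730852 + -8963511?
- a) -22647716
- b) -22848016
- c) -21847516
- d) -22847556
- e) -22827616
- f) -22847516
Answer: f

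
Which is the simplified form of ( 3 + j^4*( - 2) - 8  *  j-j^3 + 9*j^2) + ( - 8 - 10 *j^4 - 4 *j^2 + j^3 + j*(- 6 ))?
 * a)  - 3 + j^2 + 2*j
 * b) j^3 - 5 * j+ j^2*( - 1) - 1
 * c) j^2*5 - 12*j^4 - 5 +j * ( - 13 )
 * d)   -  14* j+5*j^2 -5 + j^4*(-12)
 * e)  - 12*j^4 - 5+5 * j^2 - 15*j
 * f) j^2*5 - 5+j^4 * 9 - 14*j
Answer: d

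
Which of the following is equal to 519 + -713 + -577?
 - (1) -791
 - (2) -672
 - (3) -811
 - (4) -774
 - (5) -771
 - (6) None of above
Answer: 5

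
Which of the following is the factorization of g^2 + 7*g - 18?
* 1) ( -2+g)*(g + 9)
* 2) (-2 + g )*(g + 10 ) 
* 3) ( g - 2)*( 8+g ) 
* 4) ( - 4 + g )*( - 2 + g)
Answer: 1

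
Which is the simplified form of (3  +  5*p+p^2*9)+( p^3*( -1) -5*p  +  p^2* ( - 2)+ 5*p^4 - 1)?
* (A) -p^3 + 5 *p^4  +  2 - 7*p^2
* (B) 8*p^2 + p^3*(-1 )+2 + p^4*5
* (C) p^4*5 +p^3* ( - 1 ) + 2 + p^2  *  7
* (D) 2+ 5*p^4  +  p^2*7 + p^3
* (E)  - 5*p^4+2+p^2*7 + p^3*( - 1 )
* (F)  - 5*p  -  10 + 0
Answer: C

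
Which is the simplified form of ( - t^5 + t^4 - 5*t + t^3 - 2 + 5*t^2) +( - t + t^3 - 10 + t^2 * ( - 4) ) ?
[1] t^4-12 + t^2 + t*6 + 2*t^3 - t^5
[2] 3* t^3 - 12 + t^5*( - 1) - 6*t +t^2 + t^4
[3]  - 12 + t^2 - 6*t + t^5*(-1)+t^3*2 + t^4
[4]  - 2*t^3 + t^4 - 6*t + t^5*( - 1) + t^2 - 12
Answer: 3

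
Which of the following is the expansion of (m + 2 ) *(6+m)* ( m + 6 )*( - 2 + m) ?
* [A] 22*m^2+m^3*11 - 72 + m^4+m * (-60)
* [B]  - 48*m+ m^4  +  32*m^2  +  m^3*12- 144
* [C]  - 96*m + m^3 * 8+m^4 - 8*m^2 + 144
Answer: B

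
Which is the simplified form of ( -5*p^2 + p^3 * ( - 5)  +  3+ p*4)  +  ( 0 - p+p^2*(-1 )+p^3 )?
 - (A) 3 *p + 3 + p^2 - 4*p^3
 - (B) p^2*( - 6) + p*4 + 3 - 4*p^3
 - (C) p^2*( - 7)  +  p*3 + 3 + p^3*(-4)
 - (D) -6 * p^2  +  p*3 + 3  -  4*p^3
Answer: D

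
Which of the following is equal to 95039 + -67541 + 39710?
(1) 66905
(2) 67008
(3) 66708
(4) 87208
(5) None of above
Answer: 5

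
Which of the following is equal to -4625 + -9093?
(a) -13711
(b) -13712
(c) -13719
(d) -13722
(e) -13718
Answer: e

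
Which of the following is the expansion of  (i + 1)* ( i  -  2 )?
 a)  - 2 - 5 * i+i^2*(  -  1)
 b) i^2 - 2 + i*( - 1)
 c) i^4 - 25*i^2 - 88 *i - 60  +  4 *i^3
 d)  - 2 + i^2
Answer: b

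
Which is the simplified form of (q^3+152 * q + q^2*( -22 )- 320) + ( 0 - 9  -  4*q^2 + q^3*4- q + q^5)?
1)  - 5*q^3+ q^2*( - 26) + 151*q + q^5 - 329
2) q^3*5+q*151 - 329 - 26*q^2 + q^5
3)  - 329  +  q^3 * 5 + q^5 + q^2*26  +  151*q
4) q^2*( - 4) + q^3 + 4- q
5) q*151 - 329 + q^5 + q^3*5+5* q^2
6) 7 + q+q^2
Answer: 2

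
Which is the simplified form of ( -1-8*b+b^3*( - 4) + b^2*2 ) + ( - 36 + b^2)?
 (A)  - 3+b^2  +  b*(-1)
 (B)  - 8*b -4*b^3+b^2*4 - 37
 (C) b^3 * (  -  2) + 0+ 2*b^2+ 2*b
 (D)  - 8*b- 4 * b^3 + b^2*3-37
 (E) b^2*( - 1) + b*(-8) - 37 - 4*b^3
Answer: D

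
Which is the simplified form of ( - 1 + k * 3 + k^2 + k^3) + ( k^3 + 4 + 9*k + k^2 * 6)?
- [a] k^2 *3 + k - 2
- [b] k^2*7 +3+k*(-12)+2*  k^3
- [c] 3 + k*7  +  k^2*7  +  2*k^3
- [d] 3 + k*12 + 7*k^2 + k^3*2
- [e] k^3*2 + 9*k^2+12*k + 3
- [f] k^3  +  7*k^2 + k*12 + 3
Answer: d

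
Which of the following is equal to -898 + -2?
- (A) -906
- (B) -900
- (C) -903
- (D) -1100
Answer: B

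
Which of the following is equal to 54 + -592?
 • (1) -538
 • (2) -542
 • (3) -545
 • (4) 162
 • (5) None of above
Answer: 1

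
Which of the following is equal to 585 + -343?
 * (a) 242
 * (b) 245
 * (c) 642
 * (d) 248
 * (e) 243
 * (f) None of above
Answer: a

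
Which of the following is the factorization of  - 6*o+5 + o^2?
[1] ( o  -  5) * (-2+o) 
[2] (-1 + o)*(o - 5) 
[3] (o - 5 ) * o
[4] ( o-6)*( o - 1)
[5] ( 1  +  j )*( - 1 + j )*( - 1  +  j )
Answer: 2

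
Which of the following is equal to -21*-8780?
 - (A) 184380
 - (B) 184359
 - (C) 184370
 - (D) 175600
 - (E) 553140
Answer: A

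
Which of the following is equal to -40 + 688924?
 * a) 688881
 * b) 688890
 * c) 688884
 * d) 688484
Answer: c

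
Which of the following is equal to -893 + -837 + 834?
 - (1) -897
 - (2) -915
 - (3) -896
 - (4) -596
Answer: 3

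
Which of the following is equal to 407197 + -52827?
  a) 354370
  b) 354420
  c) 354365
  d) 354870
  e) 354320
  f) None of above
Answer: a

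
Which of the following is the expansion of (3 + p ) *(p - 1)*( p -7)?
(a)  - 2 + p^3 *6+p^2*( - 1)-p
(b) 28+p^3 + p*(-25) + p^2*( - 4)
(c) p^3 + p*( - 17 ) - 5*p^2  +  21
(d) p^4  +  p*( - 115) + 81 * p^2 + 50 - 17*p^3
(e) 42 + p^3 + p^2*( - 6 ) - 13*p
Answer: c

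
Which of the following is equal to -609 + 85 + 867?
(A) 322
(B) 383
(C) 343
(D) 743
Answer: C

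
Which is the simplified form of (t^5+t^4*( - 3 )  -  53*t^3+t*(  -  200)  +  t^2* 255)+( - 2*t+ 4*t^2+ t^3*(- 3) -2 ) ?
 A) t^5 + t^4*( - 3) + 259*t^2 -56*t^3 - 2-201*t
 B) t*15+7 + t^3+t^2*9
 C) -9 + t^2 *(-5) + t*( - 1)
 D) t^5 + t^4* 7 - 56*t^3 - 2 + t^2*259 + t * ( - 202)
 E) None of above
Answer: E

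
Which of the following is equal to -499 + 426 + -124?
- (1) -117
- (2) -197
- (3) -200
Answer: 2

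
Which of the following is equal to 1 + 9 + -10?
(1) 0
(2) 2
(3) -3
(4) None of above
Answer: 1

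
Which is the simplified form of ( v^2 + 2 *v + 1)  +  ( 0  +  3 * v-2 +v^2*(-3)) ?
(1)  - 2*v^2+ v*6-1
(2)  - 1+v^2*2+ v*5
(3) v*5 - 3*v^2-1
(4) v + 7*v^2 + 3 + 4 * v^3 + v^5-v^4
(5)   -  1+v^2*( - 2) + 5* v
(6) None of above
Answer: 5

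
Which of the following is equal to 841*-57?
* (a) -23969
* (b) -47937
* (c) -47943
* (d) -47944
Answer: b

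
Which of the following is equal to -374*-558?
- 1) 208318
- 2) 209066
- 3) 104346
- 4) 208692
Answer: 4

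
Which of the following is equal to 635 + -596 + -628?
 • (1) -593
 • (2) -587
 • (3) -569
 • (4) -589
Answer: 4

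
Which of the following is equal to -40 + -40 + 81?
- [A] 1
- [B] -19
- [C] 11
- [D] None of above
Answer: A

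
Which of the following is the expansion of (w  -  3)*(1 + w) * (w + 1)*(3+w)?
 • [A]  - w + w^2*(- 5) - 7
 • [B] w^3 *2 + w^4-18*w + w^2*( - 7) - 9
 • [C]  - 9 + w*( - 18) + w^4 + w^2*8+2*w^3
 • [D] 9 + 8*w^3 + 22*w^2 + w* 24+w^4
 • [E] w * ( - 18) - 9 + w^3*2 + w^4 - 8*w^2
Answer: E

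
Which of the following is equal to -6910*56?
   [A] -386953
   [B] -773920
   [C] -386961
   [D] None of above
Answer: D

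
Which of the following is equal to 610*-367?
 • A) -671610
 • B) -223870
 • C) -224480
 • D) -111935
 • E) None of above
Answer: B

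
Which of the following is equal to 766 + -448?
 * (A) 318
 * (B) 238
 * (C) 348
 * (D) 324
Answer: A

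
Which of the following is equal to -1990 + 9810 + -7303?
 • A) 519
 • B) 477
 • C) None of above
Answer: C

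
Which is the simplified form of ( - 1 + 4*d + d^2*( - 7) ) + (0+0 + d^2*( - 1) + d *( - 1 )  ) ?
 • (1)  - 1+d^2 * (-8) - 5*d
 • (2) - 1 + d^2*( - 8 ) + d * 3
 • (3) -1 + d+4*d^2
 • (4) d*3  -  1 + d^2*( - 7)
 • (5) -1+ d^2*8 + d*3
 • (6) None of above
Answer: 2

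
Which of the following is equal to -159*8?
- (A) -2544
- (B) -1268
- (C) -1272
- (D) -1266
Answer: C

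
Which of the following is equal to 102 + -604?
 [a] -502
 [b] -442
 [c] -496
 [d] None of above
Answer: a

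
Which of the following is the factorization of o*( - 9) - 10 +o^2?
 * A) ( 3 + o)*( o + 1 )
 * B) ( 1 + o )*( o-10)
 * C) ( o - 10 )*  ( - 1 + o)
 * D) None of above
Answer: B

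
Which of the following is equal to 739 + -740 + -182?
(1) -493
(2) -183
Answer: 2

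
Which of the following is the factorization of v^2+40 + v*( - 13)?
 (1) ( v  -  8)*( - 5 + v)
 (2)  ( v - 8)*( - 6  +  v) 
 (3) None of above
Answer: 1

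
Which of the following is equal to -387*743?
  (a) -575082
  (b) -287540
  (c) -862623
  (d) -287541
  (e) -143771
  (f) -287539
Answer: d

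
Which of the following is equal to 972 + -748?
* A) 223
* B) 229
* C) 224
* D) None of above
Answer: C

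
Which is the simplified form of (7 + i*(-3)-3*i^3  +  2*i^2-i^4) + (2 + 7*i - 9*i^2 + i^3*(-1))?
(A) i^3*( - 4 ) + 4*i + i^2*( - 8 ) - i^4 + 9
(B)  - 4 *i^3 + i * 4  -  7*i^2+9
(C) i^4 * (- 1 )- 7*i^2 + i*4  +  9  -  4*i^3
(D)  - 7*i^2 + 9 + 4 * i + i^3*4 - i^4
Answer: C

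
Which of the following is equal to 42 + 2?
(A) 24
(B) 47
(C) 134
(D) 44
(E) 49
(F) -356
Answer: D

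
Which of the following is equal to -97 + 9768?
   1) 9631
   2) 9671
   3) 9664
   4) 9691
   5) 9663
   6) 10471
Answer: 2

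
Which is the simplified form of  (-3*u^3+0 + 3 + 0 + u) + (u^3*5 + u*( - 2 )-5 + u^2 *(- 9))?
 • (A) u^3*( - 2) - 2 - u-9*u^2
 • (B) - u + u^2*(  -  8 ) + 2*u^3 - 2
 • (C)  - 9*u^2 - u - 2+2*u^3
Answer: C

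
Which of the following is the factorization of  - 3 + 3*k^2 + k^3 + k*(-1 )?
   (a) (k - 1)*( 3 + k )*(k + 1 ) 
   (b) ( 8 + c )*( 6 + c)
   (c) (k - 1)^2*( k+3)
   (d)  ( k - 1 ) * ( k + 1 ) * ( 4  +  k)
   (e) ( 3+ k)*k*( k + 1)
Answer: a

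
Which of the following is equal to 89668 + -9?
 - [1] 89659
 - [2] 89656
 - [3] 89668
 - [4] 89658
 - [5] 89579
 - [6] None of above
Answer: 1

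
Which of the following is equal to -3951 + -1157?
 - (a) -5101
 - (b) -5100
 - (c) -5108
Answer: c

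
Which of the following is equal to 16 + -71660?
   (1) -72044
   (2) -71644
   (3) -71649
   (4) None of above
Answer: 2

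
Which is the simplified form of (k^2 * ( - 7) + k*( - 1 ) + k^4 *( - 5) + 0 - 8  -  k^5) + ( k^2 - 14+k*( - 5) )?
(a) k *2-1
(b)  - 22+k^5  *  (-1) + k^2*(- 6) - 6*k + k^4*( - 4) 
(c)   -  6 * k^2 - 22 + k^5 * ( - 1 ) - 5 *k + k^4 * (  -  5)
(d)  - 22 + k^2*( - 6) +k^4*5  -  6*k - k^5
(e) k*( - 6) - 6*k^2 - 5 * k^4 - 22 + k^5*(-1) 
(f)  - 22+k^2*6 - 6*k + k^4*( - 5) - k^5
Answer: e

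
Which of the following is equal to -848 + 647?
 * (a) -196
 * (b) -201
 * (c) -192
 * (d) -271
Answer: b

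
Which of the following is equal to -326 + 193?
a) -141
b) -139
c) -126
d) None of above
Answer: d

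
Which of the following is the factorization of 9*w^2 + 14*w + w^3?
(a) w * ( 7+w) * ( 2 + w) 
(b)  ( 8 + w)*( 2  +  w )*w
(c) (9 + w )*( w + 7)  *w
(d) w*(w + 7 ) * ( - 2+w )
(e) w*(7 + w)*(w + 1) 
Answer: a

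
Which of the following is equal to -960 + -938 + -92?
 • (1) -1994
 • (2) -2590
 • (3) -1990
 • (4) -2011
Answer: 3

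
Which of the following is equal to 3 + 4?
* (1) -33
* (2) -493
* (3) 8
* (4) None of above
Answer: 4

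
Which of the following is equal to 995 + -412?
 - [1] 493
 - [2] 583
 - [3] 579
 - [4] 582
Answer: 2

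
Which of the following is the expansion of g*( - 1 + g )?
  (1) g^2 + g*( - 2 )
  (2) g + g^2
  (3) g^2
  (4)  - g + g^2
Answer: 4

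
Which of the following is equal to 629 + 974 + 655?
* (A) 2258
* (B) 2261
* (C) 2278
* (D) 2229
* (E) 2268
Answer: A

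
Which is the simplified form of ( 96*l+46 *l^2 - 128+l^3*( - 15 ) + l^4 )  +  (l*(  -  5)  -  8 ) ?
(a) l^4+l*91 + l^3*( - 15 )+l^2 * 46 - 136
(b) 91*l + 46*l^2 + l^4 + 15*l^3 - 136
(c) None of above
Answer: a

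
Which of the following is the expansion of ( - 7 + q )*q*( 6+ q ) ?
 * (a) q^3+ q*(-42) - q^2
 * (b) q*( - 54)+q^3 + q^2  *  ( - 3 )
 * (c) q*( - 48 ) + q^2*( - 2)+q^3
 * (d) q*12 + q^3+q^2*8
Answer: a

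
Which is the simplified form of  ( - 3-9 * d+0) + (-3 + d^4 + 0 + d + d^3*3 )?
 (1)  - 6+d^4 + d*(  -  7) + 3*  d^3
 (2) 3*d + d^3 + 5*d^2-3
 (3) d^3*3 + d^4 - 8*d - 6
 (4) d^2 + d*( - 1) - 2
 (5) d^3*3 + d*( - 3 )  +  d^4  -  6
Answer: 3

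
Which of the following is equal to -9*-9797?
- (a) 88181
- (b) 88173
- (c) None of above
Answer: b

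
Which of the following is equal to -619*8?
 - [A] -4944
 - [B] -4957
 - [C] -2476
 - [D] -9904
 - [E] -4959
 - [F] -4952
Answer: F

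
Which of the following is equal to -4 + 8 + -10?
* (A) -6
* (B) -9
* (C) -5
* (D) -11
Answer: A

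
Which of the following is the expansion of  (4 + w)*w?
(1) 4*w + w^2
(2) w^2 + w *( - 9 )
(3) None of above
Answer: 1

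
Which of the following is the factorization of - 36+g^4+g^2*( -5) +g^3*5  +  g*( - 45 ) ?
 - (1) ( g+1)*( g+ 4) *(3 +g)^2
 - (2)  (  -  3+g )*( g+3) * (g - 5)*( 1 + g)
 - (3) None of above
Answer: 3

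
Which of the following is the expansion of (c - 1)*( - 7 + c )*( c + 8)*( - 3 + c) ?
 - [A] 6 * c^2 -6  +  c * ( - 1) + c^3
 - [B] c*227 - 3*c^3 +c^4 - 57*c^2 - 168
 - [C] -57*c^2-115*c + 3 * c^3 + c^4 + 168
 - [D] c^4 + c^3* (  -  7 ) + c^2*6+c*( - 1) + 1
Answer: B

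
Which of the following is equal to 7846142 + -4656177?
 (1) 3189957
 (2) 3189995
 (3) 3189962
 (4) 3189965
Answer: 4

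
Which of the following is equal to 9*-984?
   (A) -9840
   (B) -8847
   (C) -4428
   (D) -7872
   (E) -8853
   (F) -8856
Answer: F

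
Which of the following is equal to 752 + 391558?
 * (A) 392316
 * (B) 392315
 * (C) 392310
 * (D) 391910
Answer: C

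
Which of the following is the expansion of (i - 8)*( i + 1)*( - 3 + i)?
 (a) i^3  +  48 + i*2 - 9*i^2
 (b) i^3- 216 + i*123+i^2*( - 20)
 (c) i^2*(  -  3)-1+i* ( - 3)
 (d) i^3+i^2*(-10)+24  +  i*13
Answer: d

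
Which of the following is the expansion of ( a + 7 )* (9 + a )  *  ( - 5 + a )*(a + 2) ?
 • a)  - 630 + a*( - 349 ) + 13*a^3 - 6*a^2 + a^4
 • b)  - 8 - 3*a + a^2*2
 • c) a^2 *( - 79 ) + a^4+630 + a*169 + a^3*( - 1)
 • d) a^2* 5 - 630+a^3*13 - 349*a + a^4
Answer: d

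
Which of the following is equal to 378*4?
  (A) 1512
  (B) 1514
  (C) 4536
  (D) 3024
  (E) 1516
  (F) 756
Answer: A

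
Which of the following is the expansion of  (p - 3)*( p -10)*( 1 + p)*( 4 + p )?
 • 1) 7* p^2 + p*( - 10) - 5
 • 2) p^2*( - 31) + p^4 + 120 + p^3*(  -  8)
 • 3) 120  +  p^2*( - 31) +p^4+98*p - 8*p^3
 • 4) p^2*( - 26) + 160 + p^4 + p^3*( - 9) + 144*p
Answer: 3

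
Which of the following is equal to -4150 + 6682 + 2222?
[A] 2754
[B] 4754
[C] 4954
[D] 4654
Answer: B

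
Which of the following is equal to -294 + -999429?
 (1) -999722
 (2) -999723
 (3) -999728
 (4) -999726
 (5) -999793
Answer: 2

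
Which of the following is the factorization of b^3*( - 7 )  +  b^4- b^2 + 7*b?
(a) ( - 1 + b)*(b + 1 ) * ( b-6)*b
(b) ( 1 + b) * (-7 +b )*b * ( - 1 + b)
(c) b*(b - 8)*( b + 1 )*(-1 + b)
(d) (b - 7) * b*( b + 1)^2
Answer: b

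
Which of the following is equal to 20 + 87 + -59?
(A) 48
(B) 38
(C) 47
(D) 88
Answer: A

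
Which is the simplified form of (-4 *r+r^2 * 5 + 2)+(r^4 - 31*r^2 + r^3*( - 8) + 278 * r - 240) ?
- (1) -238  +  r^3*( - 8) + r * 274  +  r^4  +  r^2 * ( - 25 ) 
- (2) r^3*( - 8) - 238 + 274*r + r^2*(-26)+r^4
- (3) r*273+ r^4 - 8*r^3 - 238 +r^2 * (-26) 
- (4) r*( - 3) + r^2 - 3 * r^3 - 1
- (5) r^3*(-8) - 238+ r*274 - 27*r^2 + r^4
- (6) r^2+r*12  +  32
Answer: 2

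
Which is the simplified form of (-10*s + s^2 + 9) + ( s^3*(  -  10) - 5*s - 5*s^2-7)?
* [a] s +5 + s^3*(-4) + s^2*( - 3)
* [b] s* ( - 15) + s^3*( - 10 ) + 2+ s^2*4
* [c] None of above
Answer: c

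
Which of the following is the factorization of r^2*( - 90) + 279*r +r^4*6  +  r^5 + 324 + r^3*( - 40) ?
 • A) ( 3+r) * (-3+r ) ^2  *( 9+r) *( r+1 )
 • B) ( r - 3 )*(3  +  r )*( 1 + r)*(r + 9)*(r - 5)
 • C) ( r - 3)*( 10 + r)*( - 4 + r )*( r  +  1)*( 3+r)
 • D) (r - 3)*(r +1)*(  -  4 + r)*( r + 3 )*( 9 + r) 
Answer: D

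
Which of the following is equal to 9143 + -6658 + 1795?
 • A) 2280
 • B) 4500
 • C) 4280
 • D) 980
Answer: C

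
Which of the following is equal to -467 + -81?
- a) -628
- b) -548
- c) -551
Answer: b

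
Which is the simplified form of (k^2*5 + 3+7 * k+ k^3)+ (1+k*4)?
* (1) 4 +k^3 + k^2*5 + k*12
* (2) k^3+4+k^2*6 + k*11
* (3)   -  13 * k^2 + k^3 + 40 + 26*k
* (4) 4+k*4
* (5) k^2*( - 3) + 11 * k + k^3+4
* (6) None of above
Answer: 6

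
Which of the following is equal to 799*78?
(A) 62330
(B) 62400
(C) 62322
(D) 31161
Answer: C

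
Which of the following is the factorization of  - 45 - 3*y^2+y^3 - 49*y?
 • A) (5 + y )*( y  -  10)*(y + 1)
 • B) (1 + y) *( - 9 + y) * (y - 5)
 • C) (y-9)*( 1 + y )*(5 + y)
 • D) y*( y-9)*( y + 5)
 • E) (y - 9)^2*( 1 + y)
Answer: C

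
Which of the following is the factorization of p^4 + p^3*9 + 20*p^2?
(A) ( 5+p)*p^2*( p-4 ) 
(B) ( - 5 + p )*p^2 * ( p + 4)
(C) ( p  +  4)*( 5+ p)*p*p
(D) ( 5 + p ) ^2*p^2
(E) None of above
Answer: C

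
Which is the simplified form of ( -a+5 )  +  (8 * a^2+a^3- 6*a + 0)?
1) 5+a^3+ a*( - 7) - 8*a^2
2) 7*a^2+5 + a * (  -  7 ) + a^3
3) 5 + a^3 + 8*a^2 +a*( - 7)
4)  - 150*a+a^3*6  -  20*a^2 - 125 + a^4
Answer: 3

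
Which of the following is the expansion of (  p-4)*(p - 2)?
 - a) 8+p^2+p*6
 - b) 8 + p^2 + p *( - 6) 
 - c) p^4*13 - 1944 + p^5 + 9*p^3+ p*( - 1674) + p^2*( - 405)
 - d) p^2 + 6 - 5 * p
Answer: b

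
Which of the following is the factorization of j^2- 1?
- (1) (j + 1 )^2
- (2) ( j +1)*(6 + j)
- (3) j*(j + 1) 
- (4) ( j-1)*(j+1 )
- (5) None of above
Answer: 4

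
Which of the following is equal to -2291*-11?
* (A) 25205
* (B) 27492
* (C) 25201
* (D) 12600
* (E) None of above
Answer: C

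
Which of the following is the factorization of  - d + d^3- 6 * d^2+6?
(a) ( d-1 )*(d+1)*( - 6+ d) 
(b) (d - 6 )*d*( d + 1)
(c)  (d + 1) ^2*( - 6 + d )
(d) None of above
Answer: a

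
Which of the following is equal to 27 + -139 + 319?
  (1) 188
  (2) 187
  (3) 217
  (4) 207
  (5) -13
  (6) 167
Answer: 4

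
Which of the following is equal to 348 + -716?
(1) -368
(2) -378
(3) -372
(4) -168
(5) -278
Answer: 1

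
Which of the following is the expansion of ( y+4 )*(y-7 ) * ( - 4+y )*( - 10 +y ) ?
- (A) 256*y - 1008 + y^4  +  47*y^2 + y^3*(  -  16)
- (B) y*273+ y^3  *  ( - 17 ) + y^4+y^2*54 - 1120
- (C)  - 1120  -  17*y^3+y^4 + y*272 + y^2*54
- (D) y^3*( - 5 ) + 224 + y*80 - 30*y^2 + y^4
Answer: C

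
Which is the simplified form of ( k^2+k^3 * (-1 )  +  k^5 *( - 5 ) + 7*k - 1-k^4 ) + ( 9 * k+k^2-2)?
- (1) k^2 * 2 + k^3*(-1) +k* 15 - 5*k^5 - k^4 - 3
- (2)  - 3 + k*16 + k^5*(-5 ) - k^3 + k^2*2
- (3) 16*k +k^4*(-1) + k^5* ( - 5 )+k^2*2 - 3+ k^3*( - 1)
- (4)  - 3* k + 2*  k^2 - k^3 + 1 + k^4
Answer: 3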